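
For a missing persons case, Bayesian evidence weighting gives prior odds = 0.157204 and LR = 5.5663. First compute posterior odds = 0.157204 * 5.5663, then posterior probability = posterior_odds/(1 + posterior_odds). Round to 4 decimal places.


Bayesian evidence evaluation:
Posterior odds = prior_odds * LR = 0.157204 * 5.5663 = 0.8750446
Posterior probability = posterior_odds / (1 + posterior_odds)
= 0.8750446 / (1 + 0.8750446)
= 0.8750446 / 1.8750446
= 0.4667

0.4667


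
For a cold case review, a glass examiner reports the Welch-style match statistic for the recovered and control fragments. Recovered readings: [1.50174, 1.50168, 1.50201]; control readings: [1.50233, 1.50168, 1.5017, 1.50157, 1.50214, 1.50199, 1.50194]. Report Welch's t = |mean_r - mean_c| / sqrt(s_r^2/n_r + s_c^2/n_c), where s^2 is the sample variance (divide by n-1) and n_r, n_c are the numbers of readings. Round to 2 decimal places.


Welch's t-criterion for glass RI comparison:
Recovered mean = sum / n_r = 4.50543 / 3 = 1.50181
Control mean = sum / n_c = 10.51335 / 7 = 1.5019071
Recovered sample variance s_r^2 = 3.09e-08
Control sample variance s_c^2 = 7.48571e-08
Welch SE (unpooled) = sqrt(s_r^2/n_r + s_c^2/n_c) = sqrt(1.03e-08 + 1.06939e-08) = sqrt(2.09939e-08) = 0.000144893
|mean_r - mean_c| = 9.71429e-05
t = 9.71429e-05 / 0.000144893 = 0.67

0.67


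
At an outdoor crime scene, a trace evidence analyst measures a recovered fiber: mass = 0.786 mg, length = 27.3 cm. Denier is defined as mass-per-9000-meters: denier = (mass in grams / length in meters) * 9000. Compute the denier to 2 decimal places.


Denier calculation:
Mass in grams = 0.786 mg / 1000 = 0.000786 g
Length in meters = 27.3 cm / 100 = 0.273 m
Linear density = mass / length = 0.000786 / 0.273 = 0.00287912 g/m
Denier = (g/m) * 9000 = 0.00287912 * 9000 = 25.91

25.91


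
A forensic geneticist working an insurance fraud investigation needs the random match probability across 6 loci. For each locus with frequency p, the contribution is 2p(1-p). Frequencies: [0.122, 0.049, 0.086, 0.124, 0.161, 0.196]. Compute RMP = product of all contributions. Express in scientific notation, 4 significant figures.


Computing RMP for 6 loci:
Locus 1: 2 * 0.122 * 0.878 = 0.214232
Locus 2: 2 * 0.049 * 0.951 = 0.093198
Locus 3: 2 * 0.086 * 0.914 = 0.157208
Locus 4: 2 * 0.124 * 0.876 = 0.217248
Locus 5: 2 * 0.161 * 0.839 = 0.270158
Locus 6: 2 * 0.196 * 0.804 = 0.315168
RMP = 5.806e-05

5.806e-05


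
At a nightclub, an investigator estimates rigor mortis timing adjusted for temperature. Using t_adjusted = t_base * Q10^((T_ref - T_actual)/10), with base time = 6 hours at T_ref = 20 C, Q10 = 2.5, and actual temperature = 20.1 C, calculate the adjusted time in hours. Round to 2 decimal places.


Rigor mortis time adjustment:
Exponent = (T_ref - T_actual) / 10 = (20 - 20.1) / 10 = -0.01
Q10 factor = 2.5^-0.01 = 0.99088
t_adjusted = 6 * 0.99088 = 5.95 hours

5.95


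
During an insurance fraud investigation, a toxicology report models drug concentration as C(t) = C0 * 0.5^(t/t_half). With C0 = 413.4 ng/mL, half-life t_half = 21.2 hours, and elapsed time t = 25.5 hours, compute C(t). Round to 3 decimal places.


Drug concentration decay:
Number of half-lives = t / t_half = 25.5 / 21.2 = 1.20283
Decay factor = 0.5^1.20283 = 0.43442228
C(t) = 413.4 * 0.43442228 = 179.590 ng/mL

179.590


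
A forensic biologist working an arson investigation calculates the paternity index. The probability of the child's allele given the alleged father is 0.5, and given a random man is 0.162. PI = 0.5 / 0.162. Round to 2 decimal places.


Paternity Index calculation:
PI = P(allele|father) / P(allele|random)
PI = 0.5 / 0.162
PI = 3.09

3.09


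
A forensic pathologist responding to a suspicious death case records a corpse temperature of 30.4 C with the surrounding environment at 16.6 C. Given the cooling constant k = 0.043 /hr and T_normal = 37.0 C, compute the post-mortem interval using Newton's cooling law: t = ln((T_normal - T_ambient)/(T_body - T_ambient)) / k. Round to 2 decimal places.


Using Newton's law of cooling:
t = ln((T_normal - T_ambient) / (T_body - T_ambient)) / k
T_normal - T_ambient = 20.4
T_body - T_ambient = 13.8
Ratio = 1.478261
ln(ratio) = 0.390866
t = 0.390866 / 0.043 = 9.09 hours

9.09


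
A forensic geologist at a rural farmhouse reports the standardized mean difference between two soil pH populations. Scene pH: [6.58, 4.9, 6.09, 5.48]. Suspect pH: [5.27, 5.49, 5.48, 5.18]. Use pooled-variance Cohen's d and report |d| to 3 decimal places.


Pooled-variance Cohen's d for soil pH comparison:
Scene mean = 23.05 / 4 = 5.7625
Suspect mean = 21.42 / 4 = 5.355
Scene sample variance s_s^2 = 0.533092
Suspect sample variance s_c^2 = 0.0239
Pooled variance = ((n_s-1)*s_s^2 + (n_c-1)*s_c^2) / (n_s + n_c - 2) = 0.278496
Pooled SD = sqrt(0.278496) = 0.527727
Mean difference = 0.4075
|d| = |0.4075| / 0.527727 = 0.772

0.772


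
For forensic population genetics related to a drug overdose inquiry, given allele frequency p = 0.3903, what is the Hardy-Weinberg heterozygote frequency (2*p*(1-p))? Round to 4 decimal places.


Hardy-Weinberg heterozygote frequency:
q = 1 - p = 1 - 0.3903 = 0.6097
2pq = 2 * 0.3903 * 0.6097 = 0.4759

0.4759


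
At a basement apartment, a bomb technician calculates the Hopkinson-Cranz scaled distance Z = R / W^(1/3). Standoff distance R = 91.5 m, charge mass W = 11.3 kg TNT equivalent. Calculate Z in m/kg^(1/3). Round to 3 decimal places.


Scaled distance calculation:
W^(1/3) = 11.3^(1/3) = 2.244017
Z = R / W^(1/3) = 91.5 / 2.244017
Z = 40.775 m/kg^(1/3)

40.775


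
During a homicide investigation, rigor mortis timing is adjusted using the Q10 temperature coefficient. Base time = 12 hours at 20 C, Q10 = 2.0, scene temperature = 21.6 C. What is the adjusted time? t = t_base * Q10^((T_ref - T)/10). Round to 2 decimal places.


Rigor mortis time adjustment:
Exponent = (T_ref - T_actual) / 10 = (20 - 21.6) / 10 = -0.16
Q10 factor = 2.0^-0.16 = 0.89503
t_adjusted = 12 * 0.89503 = 10.74 hours

10.74


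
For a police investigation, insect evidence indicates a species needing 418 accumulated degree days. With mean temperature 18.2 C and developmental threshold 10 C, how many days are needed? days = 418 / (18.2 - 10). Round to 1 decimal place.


Insect development time:
Effective temperature = avg_temp - T_base = 18.2 - 10 = 8.2 C
Days = ADD / effective_temp = 418 / 8.2 = 51.0 days

51.0


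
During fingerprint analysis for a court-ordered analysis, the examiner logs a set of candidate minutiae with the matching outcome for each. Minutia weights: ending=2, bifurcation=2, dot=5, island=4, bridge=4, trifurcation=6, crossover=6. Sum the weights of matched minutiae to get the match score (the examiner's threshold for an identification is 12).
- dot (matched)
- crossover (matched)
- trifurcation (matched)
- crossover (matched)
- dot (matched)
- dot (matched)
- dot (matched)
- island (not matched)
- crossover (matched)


Weighted minutiae match score:
  dot: matched, +5 (running total 5)
  crossover: matched, +6 (running total 11)
  trifurcation: matched, +6 (running total 17)
  crossover: matched, +6 (running total 23)
  dot: matched, +5 (running total 28)
  dot: matched, +5 (running total 33)
  dot: matched, +5 (running total 38)
  island: not matched, +0
  crossover: matched, +6 (running total 44)
Total score = 44
Threshold = 12; verdict = identification

44


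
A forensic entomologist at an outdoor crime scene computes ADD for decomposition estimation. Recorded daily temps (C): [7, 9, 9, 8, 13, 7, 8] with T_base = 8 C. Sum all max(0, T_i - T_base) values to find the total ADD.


Computing ADD day by day:
Day 1: max(0, 7 - 8) = 0
Day 2: max(0, 9 - 8) = 1
Day 3: max(0, 9 - 8) = 1
Day 4: max(0, 8 - 8) = 0
Day 5: max(0, 13 - 8) = 5
Day 6: max(0, 7 - 8) = 0
Day 7: max(0, 8 - 8) = 0
Total ADD = 7

7


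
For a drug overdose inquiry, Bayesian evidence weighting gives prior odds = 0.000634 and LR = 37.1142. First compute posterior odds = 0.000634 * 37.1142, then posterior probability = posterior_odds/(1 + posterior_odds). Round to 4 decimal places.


Bayesian evidence evaluation:
Posterior odds = prior_odds * LR = 0.000634 * 37.1142 = 0.0235304
Posterior probability = posterior_odds / (1 + posterior_odds)
= 0.0235304 / (1 + 0.0235304)
= 0.0235304 / 1.0235304
= 0.0230

0.0230


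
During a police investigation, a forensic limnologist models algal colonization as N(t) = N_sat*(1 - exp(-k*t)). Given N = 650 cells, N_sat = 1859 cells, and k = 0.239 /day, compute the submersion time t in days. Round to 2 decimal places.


PMSI from diatom colonization curve:
N / N_sat = 650 / 1859 = 0.34965
1 - N/N_sat = 0.65035
ln(1 - N/N_sat) = -0.430245
t = -ln(1 - N/N_sat) / k = -(-0.430245) / 0.239 = 1.80 days

1.80


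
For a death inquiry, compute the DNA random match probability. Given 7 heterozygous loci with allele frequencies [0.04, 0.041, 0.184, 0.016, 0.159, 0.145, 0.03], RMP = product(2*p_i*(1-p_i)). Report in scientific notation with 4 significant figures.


Computing RMP for 7 loci:
Locus 1: 2 * 0.04 * 0.96 = 0.0768
Locus 2: 2 * 0.041 * 0.959 = 0.078638
Locus 3: 2 * 0.184 * 0.816 = 0.300288
Locus 4: 2 * 0.016 * 0.984 = 0.031488
Locus 5: 2 * 0.159 * 0.841 = 0.267438
Locus 6: 2 * 0.145 * 0.855 = 0.24795
Locus 7: 2 * 0.03 * 0.97 = 0.0582
RMP = 2.204e-07

2.204e-07


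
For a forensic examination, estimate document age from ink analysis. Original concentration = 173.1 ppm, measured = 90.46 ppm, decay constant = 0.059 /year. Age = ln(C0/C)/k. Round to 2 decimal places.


Document age estimation:
C0/C = 173.1 / 90.46 = 1.913553
ln(C0/C) = 0.648962
t = 0.648962 / 0.059 = 11.00 years

11.00


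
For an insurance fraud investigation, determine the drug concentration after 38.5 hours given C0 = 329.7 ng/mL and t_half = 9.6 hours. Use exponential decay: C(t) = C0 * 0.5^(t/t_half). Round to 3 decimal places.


Drug concentration decay:
Number of half-lives = t / t_half = 38.5 / 9.6 = 4.010417
Decay factor = 0.5^4.010417 = 0.06205034
C(t) = 329.7 * 0.06205034 = 20.458 ng/mL

20.458


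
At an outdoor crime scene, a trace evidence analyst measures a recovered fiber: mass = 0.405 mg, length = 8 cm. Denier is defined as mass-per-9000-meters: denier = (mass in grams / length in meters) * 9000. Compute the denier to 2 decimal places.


Denier calculation:
Mass in grams = 0.405 mg / 1000 = 0.000405 g
Length in meters = 8 cm / 100 = 0.08 m
Linear density = mass / length = 0.000405 / 0.08 = 0.0050625 g/m
Denier = (g/m) * 9000 = 0.0050625 * 9000 = 45.56

45.56


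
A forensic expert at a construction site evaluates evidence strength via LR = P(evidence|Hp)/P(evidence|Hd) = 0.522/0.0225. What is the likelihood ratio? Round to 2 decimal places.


Likelihood ratio calculation:
LR = P(E|Hp) / P(E|Hd)
LR = 0.522 / 0.0225
LR = 23.20

23.20


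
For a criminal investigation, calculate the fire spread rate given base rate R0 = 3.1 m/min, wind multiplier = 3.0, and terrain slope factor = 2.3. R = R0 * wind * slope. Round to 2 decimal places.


Fire spread rate calculation:
R = R0 * wind_factor * slope_factor
= 3.1 * 3.0 * 2.3
= 9.3 * 2.3
= 21.39 m/min

21.39


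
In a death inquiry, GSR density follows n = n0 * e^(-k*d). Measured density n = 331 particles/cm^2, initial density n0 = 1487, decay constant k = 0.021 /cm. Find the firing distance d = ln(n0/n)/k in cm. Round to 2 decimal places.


GSR distance calculation:
n0/n = 1487 / 331 = 4.492447
ln(n0/n) = 1.502398
d = 1.502398 / 0.021 = 71.54 cm

71.54


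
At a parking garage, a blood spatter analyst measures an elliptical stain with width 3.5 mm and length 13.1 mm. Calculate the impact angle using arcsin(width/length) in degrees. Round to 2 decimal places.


Blood spatter impact angle calculation:
width / length = 3.5 / 13.1 = 0.267176
angle = arcsin(0.267176)
angle = 15.50 degrees

15.50


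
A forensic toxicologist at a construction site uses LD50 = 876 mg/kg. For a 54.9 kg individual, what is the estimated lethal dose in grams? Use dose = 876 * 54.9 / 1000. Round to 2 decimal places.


Lethal dose calculation:
Lethal dose = LD50 * body_weight / 1000
= 876 * 54.9 / 1000
= 48092.4 / 1000
= 48.09 g

48.09


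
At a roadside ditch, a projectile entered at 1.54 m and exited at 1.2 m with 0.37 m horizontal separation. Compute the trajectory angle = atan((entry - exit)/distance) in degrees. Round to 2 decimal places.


Bullet trajectory angle:
Height difference = 1.54 - 1.2 = 0.34 m
angle = atan(0.34 / 0.37)
angle = atan(0.918919)
angle = 42.58 degrees

42.58


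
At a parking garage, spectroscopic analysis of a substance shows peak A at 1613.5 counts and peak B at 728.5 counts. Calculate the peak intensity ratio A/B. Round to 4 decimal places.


Spectral peak ratio:
Peak A = 1613.5 counts
Peak B = 728.5 counts
Ratio = 1613.5 / 728.5 = 2.2148

2.2148


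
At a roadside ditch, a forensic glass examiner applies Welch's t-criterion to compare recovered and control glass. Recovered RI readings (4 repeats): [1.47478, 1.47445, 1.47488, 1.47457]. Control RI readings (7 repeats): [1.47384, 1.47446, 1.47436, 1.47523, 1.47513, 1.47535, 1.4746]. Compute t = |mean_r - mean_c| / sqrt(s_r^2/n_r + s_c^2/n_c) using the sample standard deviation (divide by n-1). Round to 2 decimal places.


Welch's t-criterion for glass RI comparison:
Recovered mean = sum / n_r = 5.89868 / 4 = 1.47467
Control mean = sum / n_c = 10.32297 / 7 = 1.47471
Recovered sample variance s_r^2 = 3.82e-08
Control sample variance s_c^2 = 3.01733e-07
Welch SE (unpooled) = sqrt(s_r^2/n_r + s_c^2/n_c) = sqrt(9.55e-09 + 4.31048e-08) = sqrt(5.26548e-08) = 0.000229466
|mean_r - mean_c| = 4e-05
t = 4e-05 / 0.000229466 = 0.17

0.17


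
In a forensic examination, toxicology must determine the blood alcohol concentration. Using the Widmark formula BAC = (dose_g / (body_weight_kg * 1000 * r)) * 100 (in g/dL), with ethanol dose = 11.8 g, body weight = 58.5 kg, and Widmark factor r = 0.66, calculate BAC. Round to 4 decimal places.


Applying the Widmark formula:
BAC = (dose_g / (body_wt * 1000 * r)) * 100
Denominator = 58.5 * 1000 * 0.66 = 38610
BAC = (11.8 / 38610) * 100
BAC = 0.0306 g/dL

0.0306


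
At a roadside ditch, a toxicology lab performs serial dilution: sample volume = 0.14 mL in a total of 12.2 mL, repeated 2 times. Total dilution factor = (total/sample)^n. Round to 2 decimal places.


Dilution factor calculation:
Single dilution = V_total / V_sample = 12.2 / 0.14 ≈ 87.142857
Number of dilutions = 2
Total DF = (12.2 / 0.14)^2 (full precision, rounded at the end) = 7593.88

7593.88


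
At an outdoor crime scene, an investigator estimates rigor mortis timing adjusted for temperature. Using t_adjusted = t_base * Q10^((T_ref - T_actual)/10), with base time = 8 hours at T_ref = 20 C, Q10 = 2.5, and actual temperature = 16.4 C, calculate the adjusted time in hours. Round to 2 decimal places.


Rigor mortis time adjustment:
Exponent = (T_ref - T_actual) / 10 = (20 - 16.4) / 10 = 0.36
Q10 factor = 2.5^0.36 = 1.39078
t_adjusted = 8 * 1.39078 = 11.13 hours

11.13


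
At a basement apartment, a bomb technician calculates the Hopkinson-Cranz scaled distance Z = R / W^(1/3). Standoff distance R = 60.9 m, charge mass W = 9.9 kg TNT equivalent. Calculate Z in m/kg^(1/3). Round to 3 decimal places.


Scaled distance calculation:
W^(1/3) = 9.9^(1/3) = 2.147229
Z = R / W^(1/3) = 60.9 / 2.147229
Z = 28.362 m/kg^(1/3)

28.362


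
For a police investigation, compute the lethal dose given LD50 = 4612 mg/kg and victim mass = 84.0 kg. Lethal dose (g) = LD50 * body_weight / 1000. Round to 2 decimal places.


Lethal dose calculation:
Lethal dose = LD50 * body_weight / 1000
= 4612 * 84.0 / 1000
= 387408 / 1000
= 387.41 g

387.41


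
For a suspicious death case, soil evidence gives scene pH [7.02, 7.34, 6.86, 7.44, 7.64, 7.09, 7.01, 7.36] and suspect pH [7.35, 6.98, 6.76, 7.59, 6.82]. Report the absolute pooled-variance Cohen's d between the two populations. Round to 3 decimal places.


Pooled-variance Cohen's d for soil pH comparison:
Scene mean = 57.76 / 8 = 7.22
Suspect mean = 35.5 / 5 = 7.1
Scene sample variance s_s^2 = 0.069914
Suspect sample variance s_c^2 = 0.12775
Pooled variance = ((n_s-1)*s_s^2 + (n_c-1)*s_c^2) / (n_s + n_c - 2) = 0.090945
Pooled SD = sqrt(0.090945) = 0.301571
Mean difference = 0.12
|d| = |0.12| / 0.301571 = 0.398

0.398


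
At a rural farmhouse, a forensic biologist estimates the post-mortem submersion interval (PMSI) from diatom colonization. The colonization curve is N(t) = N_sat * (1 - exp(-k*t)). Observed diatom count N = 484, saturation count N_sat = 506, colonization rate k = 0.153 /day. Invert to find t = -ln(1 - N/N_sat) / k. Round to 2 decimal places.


PMSI from diatom colonization curve:
N / N_sat = 484 / 506 = 0.956522
1 - N/N_sat = 0.043478
ln(1 - N/N_sat) = -3.1355
t = -ln(1 - N/N_sat) / k = -(-3.1355) / 0.153 = 20.49 days

20.49


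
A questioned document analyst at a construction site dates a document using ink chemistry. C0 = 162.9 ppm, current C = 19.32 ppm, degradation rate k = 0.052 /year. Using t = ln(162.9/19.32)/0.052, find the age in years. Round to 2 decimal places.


Document age estimation:
C0/C = 162.9 / 19.32 = 8.431677
ln(C0/C) = 2.131996
t = 2.131996 / 0.052 = 41.00 years

41.00


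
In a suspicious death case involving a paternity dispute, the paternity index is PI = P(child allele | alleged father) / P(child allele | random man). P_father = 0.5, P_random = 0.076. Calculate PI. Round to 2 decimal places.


Paternity Index calculation:
PI = P(allele|father) / P(allele|random)
PI = 0.5 / 0.076
PI = 6.58

6.58


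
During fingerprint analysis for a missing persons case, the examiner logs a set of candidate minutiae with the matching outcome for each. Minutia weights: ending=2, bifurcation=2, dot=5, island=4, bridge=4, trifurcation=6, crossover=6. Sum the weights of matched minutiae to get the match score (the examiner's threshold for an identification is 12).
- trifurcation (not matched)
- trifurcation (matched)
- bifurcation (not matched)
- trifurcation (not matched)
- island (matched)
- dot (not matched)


Weighted minutiae match score:
  trifurcation: not matched, +0
  trifurcation: matched, +6 (running total 6)
  bifurcation: not matched, +0
  trifurcation: not matched, +0
  island: matched, +4 (running total 10)
  dot: not matched, +0
Total score = 10
Threshold = 12; verdict = inconclusive

10


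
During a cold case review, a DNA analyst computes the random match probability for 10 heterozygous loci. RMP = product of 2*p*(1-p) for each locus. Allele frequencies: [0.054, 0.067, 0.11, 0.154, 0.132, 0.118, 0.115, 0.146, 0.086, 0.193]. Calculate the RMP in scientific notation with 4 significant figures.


Computing RMP for 10 loci:
Locus 1: 2 * 0.054 * 0.946 = 0.102168
Locus 2: 2 * 0.067 * 0.933 = 0.125022
Locus 3: 2 * 0.11 * 0.89 = 0.1958
Locus 4: 2 * 0.154 * 0.846 = 0.260568
Locus 5: 2 * 0.132 * 0.868 = 0.229152
Locus 6: 2 * 0.118 * 0.882 = 0.208152
Locus 7: 2 * 0.115 * 0.885 = 0.20355
Locus 8: 2 * 0.146 * 0.854 = 0.249368
Locus 9: 2 * 0.086 * 0.914 = 0.157208
Locus 10: 2 * 0.193 * 0.807 = 0.311502
RMP = 7.727e-08

7.727e-08


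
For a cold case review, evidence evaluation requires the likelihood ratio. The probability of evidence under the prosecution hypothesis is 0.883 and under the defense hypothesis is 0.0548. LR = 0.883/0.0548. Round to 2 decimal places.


Likelihood ratio calculation:
LR = P(E|Hp) / P(E|Hd)
LR = 0.883 / 0.0548
LR = 16.11

16.11


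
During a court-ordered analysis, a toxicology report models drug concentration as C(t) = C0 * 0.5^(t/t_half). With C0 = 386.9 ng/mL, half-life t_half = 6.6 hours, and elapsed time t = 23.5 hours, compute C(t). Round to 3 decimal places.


Drug concentration decay:
Number of half-lives = t / t_half = 23.5 / 6.6 = 3.560606
Decay factor = 0.5^3.560606 = 0.08475216
C(t) = 386.9 * 0.08475216 = 32.791 ng/mL

32.791


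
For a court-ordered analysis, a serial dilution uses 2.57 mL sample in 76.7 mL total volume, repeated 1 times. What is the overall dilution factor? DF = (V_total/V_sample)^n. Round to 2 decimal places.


Dilution factor calculation:
Single dilution = V_total / V_sample = 76.7 / 2.57 ≈ 29.844358
Number of dilutions = 1
Total DF = (76.7 / 2.57)^1 (full precision, rounded at the end) = 29.84

29.84


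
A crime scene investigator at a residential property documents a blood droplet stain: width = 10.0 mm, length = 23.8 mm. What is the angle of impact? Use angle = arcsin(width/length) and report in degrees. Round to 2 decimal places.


Blood spatter impact angle calculation:
width / length = 10.0 / 23.8 = 0.420168
angle = arcsin(0.420168)
angle = 24.85 degrees

24.85


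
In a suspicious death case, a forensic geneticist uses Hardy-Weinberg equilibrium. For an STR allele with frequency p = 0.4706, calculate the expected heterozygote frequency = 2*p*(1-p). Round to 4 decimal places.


Hardy-Weinberg heterozygote frequency:
q = 1 - p = 1 - 0.4706 = 0.5294
2pq = 2 * 0.4706 * 0.5294 = 0.4983

0.4983


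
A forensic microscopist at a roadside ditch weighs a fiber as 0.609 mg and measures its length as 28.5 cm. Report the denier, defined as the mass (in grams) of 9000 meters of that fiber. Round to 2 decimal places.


Denier calculation:
Mass in grams = 0.609 mg / 1000 = 0.000609 g
Length in meters = 28.5 cm / 100 = 0.285 m
Linear density = mass / length = 0.000609 / 0.285 = 0.00213684 g/m
Denier = (g/m) * 9000 = 0.00213684 * 9000 = 19.23

19.23


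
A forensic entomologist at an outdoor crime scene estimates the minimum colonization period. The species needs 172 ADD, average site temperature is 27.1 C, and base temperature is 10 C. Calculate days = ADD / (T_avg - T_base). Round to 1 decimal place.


Insect development time:
Effective temperature = avg_temp - T_base = 27.1 - 10 = 17.1 C
Days = ADD / effective_temp = 172 / 17.1 = 10.1 days

10.1


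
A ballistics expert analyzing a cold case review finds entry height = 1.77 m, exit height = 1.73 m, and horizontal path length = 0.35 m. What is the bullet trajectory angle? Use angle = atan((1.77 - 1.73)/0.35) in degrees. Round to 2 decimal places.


Bullet trajectory angle:
Height difference = 1.77 - 1.73 = 0.04 m
angle = atan(0.04 / 0.35)
angle = atan(0.114286)
angle = 6.52 degrees

6.52


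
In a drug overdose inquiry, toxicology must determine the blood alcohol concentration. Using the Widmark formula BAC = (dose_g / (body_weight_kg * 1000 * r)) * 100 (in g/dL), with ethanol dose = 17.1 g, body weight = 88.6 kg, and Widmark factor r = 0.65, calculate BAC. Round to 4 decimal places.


Applying the Widmark formula:
BAC = (dose_g / (body_wt * 1000 * r)) * 100
Denominator = 88.6 * 1000 * 0.65 = 57590
BAC = (17.1 / 57590) * 100
BAC = 0.0297 g/dL

0.0297


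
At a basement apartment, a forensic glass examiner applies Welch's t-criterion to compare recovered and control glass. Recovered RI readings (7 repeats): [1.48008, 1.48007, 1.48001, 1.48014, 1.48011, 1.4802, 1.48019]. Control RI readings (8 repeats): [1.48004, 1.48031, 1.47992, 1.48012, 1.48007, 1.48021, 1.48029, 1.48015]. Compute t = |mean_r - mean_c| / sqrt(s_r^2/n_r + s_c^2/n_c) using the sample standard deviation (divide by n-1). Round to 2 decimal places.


Welch's t-criterion for glass RI comparison:
Recovered mean = sum / n_r = 10.3608 / 7 = 1.4801143
Control mean = sum / n_c = 11.84111 / 8 = 1.4801388
Recovered sample variance s_r^2 = 4.62857e-09
Control sample variance s_c^2 = 1.71554e-08
Welch SE (unpooled) = sqrt(s_r^2/n_r + s_c^2/n_c) = sqrt(6.61224e-10 + 2.14442e-09) = sqrt(2.80564e-09) = 5.29683e-05
|mean_r - mean_c| = 2.44643e-05
t = 2.44643e-05 / 5.29683e-05 = 0.46

0.46


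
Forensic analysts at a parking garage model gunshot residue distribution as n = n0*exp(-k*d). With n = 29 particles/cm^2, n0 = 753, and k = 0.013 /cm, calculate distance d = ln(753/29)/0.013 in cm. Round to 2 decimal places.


GSR distance calculation:
n0/n = 753 / 29 = 25.965517
ln(n0/n) = 3.256769
d = 3.256769 / 0.013 = 250.52 cm

250.52


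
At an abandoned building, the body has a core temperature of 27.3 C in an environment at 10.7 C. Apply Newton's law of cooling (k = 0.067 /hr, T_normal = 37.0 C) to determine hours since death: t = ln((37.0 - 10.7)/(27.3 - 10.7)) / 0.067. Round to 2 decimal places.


Using Newton's law of cooling:
t = ln((T_normal - T_ambient) / (T_body - T_ambient)) / k
T_normal - T_ambient = 26.3
T_body - T_ambient = 16.6
Ratio = 1.584337
ln(ratio) = 0.460166
t = 0.460166 / 0.067 = 6.87 hours

6.87


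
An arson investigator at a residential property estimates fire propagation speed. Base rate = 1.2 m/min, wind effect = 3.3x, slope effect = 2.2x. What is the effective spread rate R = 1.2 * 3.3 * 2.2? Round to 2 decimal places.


Fire spread rate calculation:
R = R0 * wind_factor * slope_factor
= 1.2 * 3.3 * 2.2
= 3.96 * 2.2
= 8.71 m/min

8.71


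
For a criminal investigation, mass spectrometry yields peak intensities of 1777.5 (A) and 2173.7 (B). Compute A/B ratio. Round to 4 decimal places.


Spectral peak ratio:
Peak A = 1777.5 counts
Peak B = 2173.7 counts
Ratio = 1777.5 / 2173.7 = 0.8177

0.8177


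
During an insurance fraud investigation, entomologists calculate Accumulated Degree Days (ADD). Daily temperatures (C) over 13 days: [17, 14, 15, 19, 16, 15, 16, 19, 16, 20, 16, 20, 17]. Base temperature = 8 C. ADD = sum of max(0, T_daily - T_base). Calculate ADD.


Computing ADD day by day:
Day 1: max(0, 17 - 8) = 9
Day 2: max(0, 14 - 8) = 6
Day 3: max(0, 15 - 8) = 7
Day 4: max(0, 19 - 8) = 11
Day 5: max(0, 16 - 8) = 8
Day 6: max(0, 15 - 8) = 7
Day 7: max(0, 16 - 8) = 8
Day 8: max(0, 19 - 8) = 11
Day 9: max(0, 16 - 8) = 8
Day 10: max(0, 20 - 8) = 12
Day 11: max(0, 16 - 8) = 8
Day 12: max(0, 20 - 8) = 12
Day 13: max(0, 17 - 8) = 9
Total ADD = 116

116


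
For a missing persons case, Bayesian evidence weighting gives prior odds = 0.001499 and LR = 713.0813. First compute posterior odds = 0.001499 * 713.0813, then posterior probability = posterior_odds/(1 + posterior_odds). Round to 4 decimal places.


Bayesian evidence evaluation:
Posterior odds = prior_odds * LR = 0.001499 * 713.0813 = 1.068909
Posterior probability = posterior_odds / (1 + posterior_odds)
= 1.068909 / (1 + 1.068909)
= 1.068909 / 2.068909
= 0.5167

0.5167


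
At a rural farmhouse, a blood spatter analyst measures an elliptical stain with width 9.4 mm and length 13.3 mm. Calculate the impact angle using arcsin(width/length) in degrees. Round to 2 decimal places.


Blood spatter impact angle calculation:
width / length = 9.4 / 13.3 = 0.706767
angle = arcsin(0.706767)
angle = 44.97 degrees

44.97


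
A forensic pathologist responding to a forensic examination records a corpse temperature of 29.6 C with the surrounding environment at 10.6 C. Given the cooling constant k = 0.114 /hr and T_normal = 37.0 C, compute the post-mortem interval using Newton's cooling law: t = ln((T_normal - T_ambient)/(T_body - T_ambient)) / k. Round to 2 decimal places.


Using Newton's law of cooling:
t = ln((T_normal - T_ambient) / (T_body - T_ambient)) / k
T_normal - T_ambient = 26.4
T_body - T_ambient = 19.0
Ratio = 1.389474
ln(ratio) = 0.328925
t = 0.328925 / 0.114 = 2.89 hours

2.89


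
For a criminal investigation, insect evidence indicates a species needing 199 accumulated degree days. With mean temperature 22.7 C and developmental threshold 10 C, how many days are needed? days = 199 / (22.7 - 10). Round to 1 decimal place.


Insect development time:
Effective temperature = avg_temp - T_base = 22.7 - 10 = 12.7 C
Days = ADD / effective_temp = 199 / 12.7 = 15.7 days

15.7


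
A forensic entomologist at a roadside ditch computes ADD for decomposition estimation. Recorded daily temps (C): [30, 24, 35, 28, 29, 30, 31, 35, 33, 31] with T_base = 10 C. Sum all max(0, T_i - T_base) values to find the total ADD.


Computing ADD day by day:
Day 1: max(0, 30 - 10) = 20
Day 2: max(0, 24 - 10) = 14
Day 3: max(0, 35 - 10) = 25
Day 4: max(0, 28 - 10) = 18
Day 5: max(0, 29 - 10) = 19
Day 6: max(0, 30 - 10) = 20
Day 7: max(0, 31 - 10) = 21
Day 8: max(0, 35 - 10) = 25
Day 9: max(0, 33 - 10) = 23
Day 10: max(0, 31 - 10) = 21
Total ADD = 206

206


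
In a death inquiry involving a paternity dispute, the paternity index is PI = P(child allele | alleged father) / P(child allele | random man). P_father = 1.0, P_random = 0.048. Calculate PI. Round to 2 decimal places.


Paternity Index calculation:
PI = P(allele|father) / P(allele|random)
PI = 1.0 / 0.048
PI = 20.83

20.83


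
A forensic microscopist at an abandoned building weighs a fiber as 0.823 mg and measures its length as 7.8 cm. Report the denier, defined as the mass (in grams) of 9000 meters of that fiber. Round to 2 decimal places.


Denier calculation:
Mass in grams = 0.823 mg / 1000 = 0.000823 g
Length in meters = 7.8 cm / 100 = 0.078 m
Linear density = mass / length = 0.000823 / 0.078 = 0.01055128 g/m
Denier = (g/m) * 9000 = 0.01055128 * 9000 = 94.96

94.96


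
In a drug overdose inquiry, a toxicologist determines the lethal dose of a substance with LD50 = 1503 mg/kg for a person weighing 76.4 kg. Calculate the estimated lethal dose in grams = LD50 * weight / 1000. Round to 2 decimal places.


Lethal dose calculation:
Lethal dose = LD50 * body_weight / 1000
= 1503 * 76.4 / 1000
= 114829.2 / 1000
= 114.83 g

114.83


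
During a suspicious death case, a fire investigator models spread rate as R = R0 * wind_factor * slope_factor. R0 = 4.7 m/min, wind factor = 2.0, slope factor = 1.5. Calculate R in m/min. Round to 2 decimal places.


Fire spread rate calculation:
R = R0 * wind_factor * slope_factor
= 4.7 * 2.0 * 1.5
= 9.4 * 1.5
= 14.10 m/min

14.10


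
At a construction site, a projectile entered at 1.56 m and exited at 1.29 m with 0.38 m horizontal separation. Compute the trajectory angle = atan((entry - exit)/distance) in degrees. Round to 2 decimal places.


Bullet trajectory angle:
Height difference = 1.56 - 1.29 = 0.27 m
angle = atan(0.27 / 0.38)
angle = atan(0.710526)
angle = 35.39 degrees

35.39


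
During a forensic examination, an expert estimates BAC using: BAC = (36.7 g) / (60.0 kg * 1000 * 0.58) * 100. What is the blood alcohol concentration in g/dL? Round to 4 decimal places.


Applying the Widmark formula:
BAC = (dose_g / (body_wt * 1000 * r)) * 100
Denominator = 60.0 * 1000 * 0.58 = 34800
BAC = (36.7 / 34800) * 100
BAC = 0.1055 g/dL

0.1055


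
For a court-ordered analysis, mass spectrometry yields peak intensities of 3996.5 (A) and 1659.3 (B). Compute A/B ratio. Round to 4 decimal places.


Spectral peak ratio:
Peak A = 3996.5 counts
Peak B = 1659.3 counts
Ratio = 3996.5 / 1659.3 = 2.4085

2.4085


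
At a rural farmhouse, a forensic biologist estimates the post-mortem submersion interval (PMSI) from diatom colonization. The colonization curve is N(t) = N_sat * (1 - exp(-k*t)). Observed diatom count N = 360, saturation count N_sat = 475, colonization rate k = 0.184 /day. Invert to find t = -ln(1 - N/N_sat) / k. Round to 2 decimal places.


PMSI from diatom colonization curve:
N / N_sat = 360 / 475 = 0.757895
1 - N/N_sat = 0.242105
ln(1 - N/N_sat) = -1.418384
t = -ln(1 - N/N_sat) / k = -(-1.418384) / 0.184 = 7.71 days

7.71


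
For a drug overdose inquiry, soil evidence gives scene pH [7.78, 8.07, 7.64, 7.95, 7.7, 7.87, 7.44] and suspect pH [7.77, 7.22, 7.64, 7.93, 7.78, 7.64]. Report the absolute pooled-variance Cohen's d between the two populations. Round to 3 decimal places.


Pooled-variance Cohen's d for soil pH comparison:
Scene mean = 54.45 / 7 = 7.778571
Suspect mean = 45.98 / 6 = 7.663333
Scene sample variance s_s^2 = 0.043781
Suspect sample variance s_c^2 = 0.058747
Pooled variance = ((n_s-1)*s_s^2 + (n_c-1)*s_c^2) / (n_s + n_c - 2) = 0.050584
Pooled SD = sqrt(0.050584) = 0.224909
Mean difference = 0.115238
|d| = |0.115238| / 0.224909 = 0.512

0.512


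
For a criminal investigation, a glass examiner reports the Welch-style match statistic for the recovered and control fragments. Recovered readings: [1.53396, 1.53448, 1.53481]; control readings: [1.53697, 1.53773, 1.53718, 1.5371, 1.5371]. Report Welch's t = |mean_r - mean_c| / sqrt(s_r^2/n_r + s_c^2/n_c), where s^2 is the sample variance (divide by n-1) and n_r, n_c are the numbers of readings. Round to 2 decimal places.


Welch's t-criterion for glass RI comparison:
Recovered mean = sum / n_r = 4.60325 / 3 = 1.5344167
Control mean = sum / n_c = 7.68608 / 5 = 1.537216
Recovered sample variance s_r^2 = 1.83633e-07
Control sample variance s_c^2 = 8.823e-08
Welch SE (unpooled) = sqrt(s_r^2/n_r + s_c^2/n_c) = sqrt(6.12111e-08 + 1.7646e-08) = sqrt(7.88571e-08) = 0.000280815
|mean_r - mean_c| = 0.00279933
t = 0.00279933 / 0.000280815 = 9.97

9.97


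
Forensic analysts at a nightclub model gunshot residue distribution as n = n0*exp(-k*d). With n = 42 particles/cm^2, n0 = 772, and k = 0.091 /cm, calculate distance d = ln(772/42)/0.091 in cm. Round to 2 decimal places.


GSR distance calculation:
n0/n = 772 / 42 = 18.380952
ln(n0/n) = 2.911315
d = 2.911315 / 0.091 = 31.99 cm

31.99


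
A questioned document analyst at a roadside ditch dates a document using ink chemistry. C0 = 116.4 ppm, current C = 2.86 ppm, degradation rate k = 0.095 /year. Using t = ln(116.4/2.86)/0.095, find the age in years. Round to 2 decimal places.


Document age estimation:
C0/C = 116.4 / 2.86 = 40.699301
ln(C0/C) = 3.706211
t = 3.706211 / 0.095 = 39.01 years

39.01


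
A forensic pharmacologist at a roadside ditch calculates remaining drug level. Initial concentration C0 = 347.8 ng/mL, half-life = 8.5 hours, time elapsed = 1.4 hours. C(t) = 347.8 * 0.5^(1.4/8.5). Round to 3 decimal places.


Drug concentration decay:
Number of half-lives = t / t_half = 1.4 / 8.5 = 0.164706
Decay factor = 0.5^0.164706 = 0.8921103
C(t) = 347.8 * 0.8921103 = 310.276 ng/mL

310.276


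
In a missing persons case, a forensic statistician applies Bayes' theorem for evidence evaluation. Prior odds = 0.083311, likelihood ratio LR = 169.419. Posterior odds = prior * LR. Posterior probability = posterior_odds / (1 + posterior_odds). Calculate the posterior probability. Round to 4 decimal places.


Bayesian evidence evaluation:
Posterior odds = prior_odds * LR = 0.083311 * 169.419 = 14.11447
Posterior probability = posterior_odds / (1 + posterior_odds)
= 14.11447 / (1 + 14.11447)
= 14.11447 / 15.11447
= 0.9338

0.9338


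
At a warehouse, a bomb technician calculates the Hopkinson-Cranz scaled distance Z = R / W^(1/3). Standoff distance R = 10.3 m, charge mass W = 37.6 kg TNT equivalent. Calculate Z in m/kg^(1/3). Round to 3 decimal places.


Scaled distance calculation:
W^(1/3) = 37.6^(1/3) = 3.350137
Z = R / W^(1/3) = 10.3 / 3.350137
Z = 3.075 m/kg^(1/3)

3.075


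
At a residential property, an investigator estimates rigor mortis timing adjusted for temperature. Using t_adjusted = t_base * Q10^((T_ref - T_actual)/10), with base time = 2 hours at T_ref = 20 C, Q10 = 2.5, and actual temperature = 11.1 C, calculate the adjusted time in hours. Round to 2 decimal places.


Rigor mortis time adjustment:
Exponent = (T_ref - T_actual) / 10 = (20 - 11.1) / 10 = 0.89
Q10 factor = 2.5^0.89 = 2.2603
t_adjusted = 2 * 2.2603 = 4.52 hours

4.52


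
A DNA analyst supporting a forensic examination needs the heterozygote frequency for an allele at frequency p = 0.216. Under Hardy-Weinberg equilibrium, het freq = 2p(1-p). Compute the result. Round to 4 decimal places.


Hardy-Weinberg heterozygote frequency:
q = 1 - p = 1 - 0.216 = 0.784
2pq = 2 * 0.216 * 0.784 = 0.3387

0.3387


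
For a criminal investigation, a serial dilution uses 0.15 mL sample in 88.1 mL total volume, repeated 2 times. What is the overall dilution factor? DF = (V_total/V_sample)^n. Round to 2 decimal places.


Dilution factor calculation:
Single dilution = V_total / V_sample = 88.1 / 0.15 ≈ 587.333333
Number of dilutions = 2
Total DF = (88.1 / 0.15)^2 (full precision, rounded at the end) = 344960.44

344960.44


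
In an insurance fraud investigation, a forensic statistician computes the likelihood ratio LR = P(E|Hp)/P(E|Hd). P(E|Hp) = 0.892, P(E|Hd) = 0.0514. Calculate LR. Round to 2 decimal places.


Likelihood ratio calculation:
LR = P(E|Hp) / P(E|Hd)
LR = 0.892 / 0.0514
LR = 17.35

17.35


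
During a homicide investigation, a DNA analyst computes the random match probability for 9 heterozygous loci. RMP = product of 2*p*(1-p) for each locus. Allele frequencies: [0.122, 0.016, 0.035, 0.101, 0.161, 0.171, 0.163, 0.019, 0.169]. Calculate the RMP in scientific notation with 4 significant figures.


Computing RMP for 9 loci:
Locus 1: 2 * 0.122 * 0.878 = 0.214232
Locus 2: 2 * 0.016 * 0.984 = 0.031488
Locus 3: 2 * 0.035 * 0.965 = 0.06755
Locus 4: 2 * 0.101 * 0.899 = 0.181598
Locus 5: 2 * 0.161 * 0.839 = 0.270158
Locus 6: 2 * 0.171 * 0.829 = 0.283518
Locus 7: 2 * 0.163 * 0.837 = 0.272862
Locus 8: 2 * 0.019 * 0.981 = 0.037278
Locus 9: 2 * 0.169 * 0.831 = 0.280878
RMP = 1.811e-08

1.811e-08


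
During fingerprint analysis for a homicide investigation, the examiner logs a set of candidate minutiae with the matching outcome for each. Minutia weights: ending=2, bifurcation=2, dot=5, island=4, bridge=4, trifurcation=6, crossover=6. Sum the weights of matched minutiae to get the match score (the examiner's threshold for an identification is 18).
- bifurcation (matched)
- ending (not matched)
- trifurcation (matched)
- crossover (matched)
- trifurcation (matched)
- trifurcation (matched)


Weighted minutiae match score:
  bifurcation: matched, +2 (running total 2)
  ending: not matched, +0
  trifurcation: matched, +6 (running total 8)
  crossover: matched, +6 (running total 14)
  trifurcation: matched, +6 (running total 20)
  trifurcation: matched, +6 (running total 26)
Total score = 26
Threshold = 18; verdict = identification

26


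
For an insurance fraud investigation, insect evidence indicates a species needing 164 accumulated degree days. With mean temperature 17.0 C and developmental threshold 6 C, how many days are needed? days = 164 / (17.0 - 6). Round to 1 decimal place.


Insect development time:
Effective temperature = avg_temp - T_base = 17.0 - 6 = 11.0 C
Days = ADD / effective_temp = 164 / 11.0 = 14.9 days

14.9


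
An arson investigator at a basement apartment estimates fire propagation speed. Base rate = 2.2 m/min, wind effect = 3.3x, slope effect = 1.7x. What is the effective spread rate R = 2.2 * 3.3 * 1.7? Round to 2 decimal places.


Fire spread rate calculation:
R = R0 * wind_factor * slope_factor
= 2.2 * 3.3 * 1.7
= 7.26 * 1.7
= 12.34 m/min

12.34


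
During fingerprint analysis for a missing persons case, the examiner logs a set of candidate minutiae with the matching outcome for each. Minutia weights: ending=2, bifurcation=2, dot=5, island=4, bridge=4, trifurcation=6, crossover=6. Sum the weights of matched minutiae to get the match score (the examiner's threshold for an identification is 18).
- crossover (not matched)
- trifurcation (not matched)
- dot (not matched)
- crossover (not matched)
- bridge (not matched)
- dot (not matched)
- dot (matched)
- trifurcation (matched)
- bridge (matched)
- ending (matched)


Weighted minutiae match score:
  crossover: not matched, +0
  trifurcation: not matched, +0
  dot: not matched, +0
  crossover: not matched, +0
  bridge: not matched, +0
  dot: not matched, +0
  dot: matched, +5 (running total 5)
  trifurcation: matched, +6 (running total 11)
  bridge: matched, +4 (running total 15)
  ending: matched, +2 (running total 17)
Total score = 17
Threshold = 18; verdict = inconclusive

17


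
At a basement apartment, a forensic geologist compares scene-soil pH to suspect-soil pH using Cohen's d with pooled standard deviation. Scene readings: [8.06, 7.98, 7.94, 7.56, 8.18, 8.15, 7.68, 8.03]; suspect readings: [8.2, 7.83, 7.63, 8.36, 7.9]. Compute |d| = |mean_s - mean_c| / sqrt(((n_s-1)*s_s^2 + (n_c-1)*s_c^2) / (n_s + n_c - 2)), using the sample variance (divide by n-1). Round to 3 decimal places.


Pooled-variance Cohen's d for soil pH comparison:
Scene mean = 63.58 / 8 = 7.9475
Suspect mean = 39.92 / 5 = 7.984
Scene sample variance s_s^2 = 0.048193
Suspect sample variance s_c^2 = 0.08603
Pooled variance = ((n_s-1)*s_s^2 + (n_c-1)*s_c^2) / (n_s + n_c - 2) = 0.061952
Pooled SD = sqrt(0.061952) = 0.248902
Mean difference = -0.0365
|d| = |-0.0365| / 0.248902 = 0.147

0.147
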